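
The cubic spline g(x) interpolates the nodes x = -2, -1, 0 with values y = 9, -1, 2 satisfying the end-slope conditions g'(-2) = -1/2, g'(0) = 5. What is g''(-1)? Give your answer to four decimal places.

33.5000

With m_i denoting the second derivative at x_i, h_i = 1, 1, and Δ_i = (y_(i+1) − y_i)/h_i = -10, 3:
  1·m_0 + 4·m_1 + 1·m_2 = 6(Δ_1 - Δ_0) = 78
Clamped end conditions give two more equations: 2h_0·m_0 + h_0·m_1 = 6(Δ_0 - g'(-2)) = -57 and h_1·m_1 + 2h_1·m_2 = 6(g'(0) - Δ_1) = 12.
Solving the tridiagonal system: m_0 = -181/4, m_1 = 67/2, m_2 = -43/4.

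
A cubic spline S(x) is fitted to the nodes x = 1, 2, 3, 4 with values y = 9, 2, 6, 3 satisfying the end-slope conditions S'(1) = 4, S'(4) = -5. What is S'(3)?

3

Write m_i for S''(x_i). With h_i = 1, 1, 1 and divided differences Δ_i = -7, 4, -3, the continuity of S' gives the tridiagonal system
  1·m_0 + 4·m_1 + 1·m_2 = 6(Δ_1 - Δ_0) = 66
  1·m_1 + 4·m_2 + 1·m_3 = 6(Δ_2 - Δ_1) = -42
Clamped end conditions give two more equations: 2h_0·m_0 + h_0·m_1 = 6(Δ_0 - S'(1)) = -66 and h_2·m_2 + 2h_2·m_3 = 6(S'(4) - Δ_2) = -12.
Hence m_0 = -50, m_1 = 34, m_2 = -20, m_3 = 4.
On [3, 4], S'(x) = b_2 + 2c_2·(x - 3) + 3d_2·(x - 3)² with b_2 = Δ_2 - h_2(2m_2 + m_3)/6 = 3, c_2 = m_2/2 = -10, d_2 = (m_3 - m_2)/(6h_2) = 4. So S'(3) = 3.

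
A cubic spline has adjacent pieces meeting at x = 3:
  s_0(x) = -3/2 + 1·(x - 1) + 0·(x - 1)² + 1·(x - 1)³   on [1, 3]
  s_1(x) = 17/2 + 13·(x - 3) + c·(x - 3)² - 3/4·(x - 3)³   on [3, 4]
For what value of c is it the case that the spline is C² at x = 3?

s_0''(x) = 0 + 6·(x - 1), so s_0''(3) = 12. On the right, s_1''(3) = 2c, so c = 6.

6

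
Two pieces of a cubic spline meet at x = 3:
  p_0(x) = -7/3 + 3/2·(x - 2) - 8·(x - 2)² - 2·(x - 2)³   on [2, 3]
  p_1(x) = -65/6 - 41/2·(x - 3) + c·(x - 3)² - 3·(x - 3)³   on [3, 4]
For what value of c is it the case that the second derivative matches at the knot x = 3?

-14

p_0''(x) = -16 - 12·(x - 2), so p_0''(3) = -28. On the right, p_1''(3) = 2c, so c = -14.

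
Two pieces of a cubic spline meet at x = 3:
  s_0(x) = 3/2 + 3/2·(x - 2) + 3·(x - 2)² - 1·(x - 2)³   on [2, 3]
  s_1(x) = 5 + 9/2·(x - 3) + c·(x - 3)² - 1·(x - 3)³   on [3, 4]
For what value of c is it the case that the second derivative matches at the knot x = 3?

0

s_0''(x) = 6 - 6·(x - 2), so s_0''(3) = 0. On the right, s_1''(3) = 2c, so c = 0.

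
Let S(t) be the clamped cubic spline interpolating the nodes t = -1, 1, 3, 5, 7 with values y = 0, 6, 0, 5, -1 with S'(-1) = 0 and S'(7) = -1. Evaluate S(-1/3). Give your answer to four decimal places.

With σ_i denoting the second derivative at x_i, h_i = 2, 2, 2, 2, and Δ_i = (y_(i+1) − y_i)/h_i = 3, -3, 5/2, -3:
  2·σ_0 + 8·σ_1 + 2·σ_2 = 6(Δ_1 - Δ_0) = -36
  2·σ_1 + 8·σ_2 + 2·σ_3 = 6(Δ_2 - Δ_1) = 33
  2·σ_2 + 8·σ_3 + 2·σ_4 = 6(Δ_3 - Δ_2) = -33
Clamped end conditions give two more equations: 2h_0·σ_0 + h_0·σ_1 = 6(Δ_0 - S'(-1)) = 18 and h_3·σ_3 + 2h_3·σ_4 = 6(S'(7) - Δ_3) = 12.
Forward elimination and back-substitution give σ_0 = 997/112, σ_1 = -493/56, σ_2 = 133/16, σ_3 = -445/56, σ_4 = 781/112.
On [-1, 1], S(t) = 0 + 0·(t + 1) + 997/224·(t + 1)² - 661/448·(t + 1)³.
With (t + 1) = 2/3: S(-1/3) = 1165/756.

1.5410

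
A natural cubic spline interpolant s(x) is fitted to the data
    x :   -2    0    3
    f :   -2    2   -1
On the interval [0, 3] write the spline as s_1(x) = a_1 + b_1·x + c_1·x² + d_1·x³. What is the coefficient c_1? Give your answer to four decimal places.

Put m_i = s'' at the i-th knot. Here h = (2, 3) and Δ = (2, -1), so the interior equations h_(i-1)·m_(i-1) + 2(h_(i-1)+h_i)·m_i + h_i·m_(i+1) = 6(Δ_i − Δ_(i-1)) read
  2·m_0 + 10·m_1 + 3·m_2 = 6(Δ_1 - Δ_0) = -18
Natural end conditions: m_0 = m_2 = 0.
Solving: m_0 = 0, m_1 = -9/5, m_2 = 0.
On [0, 3], with s_1(x) = a_1 + b_1·x + c_1·x² + d_1·x³: c_1 = m_1/2 = -9/10, d_1 = (m_2 - m_1)/(6h_1) = 1/10, b_1 = Δ_1 - h_1(2m_1 + m_2)/6 = 4/5.

-0.9000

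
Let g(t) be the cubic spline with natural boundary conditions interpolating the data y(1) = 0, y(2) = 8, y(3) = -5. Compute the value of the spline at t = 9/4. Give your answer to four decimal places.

6.4727

Let σ_i = g''(x_i). Step sizes h_i = 1, 1; slopes of the chords Δ_i = (y_(i+1) - y_i)/h_i = 8, -13.
  1·σ_0 + 4·σ_1 + 1·σ_2 = 6(Δ_1 - Δ_0) = -126
Natural end conditions: σ_0 = σ_2 = 0.
Solving: σ_0 = 0, σ_1 = -63/2, σ_2 = 0.
On [2, 3], g(t) = 8 - 5/2·(t - 2) - 63/4·(t - 2)² + 21/4·(t - 2)³.
With (t - 2) = 1/4: g(9/4) = 1657/256.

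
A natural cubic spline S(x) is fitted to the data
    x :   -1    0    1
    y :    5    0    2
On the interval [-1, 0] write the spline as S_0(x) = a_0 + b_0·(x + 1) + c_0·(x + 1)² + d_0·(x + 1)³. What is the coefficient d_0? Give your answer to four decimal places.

Write M_i for S''(x_i). With h_i = 1, 1 and divided differences Δ_i = -5, 2, the continuity of S' gives the tridiagonal system
  1·M_0 + 4·M_1 + 1·M_2 = 6(Δ_1 - Δ_0) = 42
Natural end conditions: M_0 = M_2 = 0.
Solving the tridiagonal system: M_0 = 0, M_1 = 21/2, M_2 = 0.
On [-1, 0], with S_0(x) = a_0 + b_0·(x + 1) + c_0·(x + 1)² + d_0·(x + 1)³: c_0 = M_0/2 = 0, d_0 = (M_1 - M_0)/(6h_0) = 7/4, b_0 = Δ_0 - h_0(2M_0 + M_1)/6 = -27/4.

1.7500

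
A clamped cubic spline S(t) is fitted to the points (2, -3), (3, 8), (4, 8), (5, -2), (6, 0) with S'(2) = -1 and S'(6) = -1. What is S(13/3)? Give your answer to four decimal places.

4.2738

Write m_i for S''(x_i). With h_i = 1, 1, 1, 1 and divided differences Δ_i = 11, 0, -10, 2, the continuity of S' gives the tridiagonal system
  1·m_0 + 4·m_1 + 1·m_2 = 6(Δ_1 - Δ_0) = -66
  1·m_1 + 4·m_2 + 1·m_3 = 6(Δ_2 - Δ_1) = -60
  1·m_2 + 4·m_3 + 1·m_4 = 6(Δ_3 - Δ_2) = 72
Clamped end conditions give two more equations: 2h_0·m_0 + h_0·m_1 = 6(Δ_0 - S'(2)) = 72 and h_3·m_3 + 2h_3·m_4 = 6(S'(6) - Δ_3) = -18.
Forward elimination and back-substitution give m_0 = 1353/28, m_1 = -345/14, m_2 = -63/4, m_3 = 387/14, m_4 = -639/28.
On [4, 5], S(t) = 8 - 131/14·(t - 4) - 63/8·(t - 4)² + 405/56·(t - 4)³.
With (t - 4) = 1/3: S(13/3) = 359/84.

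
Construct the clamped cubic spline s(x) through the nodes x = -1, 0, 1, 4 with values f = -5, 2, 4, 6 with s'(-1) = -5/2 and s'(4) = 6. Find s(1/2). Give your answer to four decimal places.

Put M_i = s'' at the i-th knot. Here h = (1, 1, 3) and Δ = (7, 2, 2/3), so the interior equations h_(i-1)·M_(i-1) + 2(h_(i-1)+h_i)·M_i + h_i·M_(i+1) = 6(Δ_i − Δ_(i-1)) read
  1·M_0 + 4·M_1 + 1·M_2 = 6(Δ_1 - Δ_0) = -30
  1·M_1 + 8·M_2 + 3·M_3 = 6(Δ_2 - Δ_1) = -8
Clamped end conditions give two more equations: 2h_0·M_0 + h_0·M_1 = 6(Δ_0 - s'(-1)) = 57 and h_2·M_2 + 2h_2·M_3 = 6(s'(4) - Δ_2) = 32.
Hence M_0 = 1064/29, M_1 = -475/29, M_2 = -34/29, M_3 = 515/87.
On [0, 1], s(x) = 2 + 222/29·x - 475/58·x² + 147/58·x³.
With x = 1/2: s(1/2) = 1901/464.

4.0970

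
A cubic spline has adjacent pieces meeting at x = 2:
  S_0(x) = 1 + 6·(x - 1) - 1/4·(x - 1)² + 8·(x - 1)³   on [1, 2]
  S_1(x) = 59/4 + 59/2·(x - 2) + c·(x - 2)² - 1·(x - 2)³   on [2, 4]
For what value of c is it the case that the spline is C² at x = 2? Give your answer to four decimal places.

S_0''(x) = -1/2 + 48·(x - 1), so S_0''(2) = 95/2. On the right, S_1''(2) = 2c, so c = 95/4.

23.7500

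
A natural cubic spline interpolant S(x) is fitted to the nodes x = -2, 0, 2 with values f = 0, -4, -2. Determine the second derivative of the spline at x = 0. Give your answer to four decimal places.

2.2500

With M_i denoting the second derivative at x_i, h_i = 2, 2, and Δ_i = (y_(i+1) − y_i)/h_i = -2, 1:
  2·M_0 + 8·M_1 + 2·M_2 = 6(Δ_1 - Δ_0) = 18
Natural end conditions: M_0 = M_2 = 0.
Solving the tridiagonal system: M_0 = 0, M_1 = 9/4, M_2 = 0.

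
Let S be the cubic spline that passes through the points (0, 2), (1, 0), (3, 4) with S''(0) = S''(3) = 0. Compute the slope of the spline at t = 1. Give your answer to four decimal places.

Let M_i = S''(x_i). Step sizes h_i = 1, 2; slopes of the chords Δ_i = (y_(i+1) - y_i)/h_i = -2, 2.
  1·M_0 + 6·M_1 + 2·M_2 = 6(Δ_1 - Δ_0) = 24
Natural end conditions: M_0 = M_2 = 0.
Solving the tridiagonal system: M_0 = 0, M_1 = 4, M_2 = 0.
On [1, 3], S'(t) = b_1 + 2c_1·(t - 1) + 3d_1·(t - 1)² with b_1 = Δ_1 - h_1(2M_1 + M_2)/6 = -2/3, c_1 = M_1/2 = 2, d_1 = (M_2 - M_1)/(6h_1) = -1/3. So S'(1) = -2/3.

-0.6667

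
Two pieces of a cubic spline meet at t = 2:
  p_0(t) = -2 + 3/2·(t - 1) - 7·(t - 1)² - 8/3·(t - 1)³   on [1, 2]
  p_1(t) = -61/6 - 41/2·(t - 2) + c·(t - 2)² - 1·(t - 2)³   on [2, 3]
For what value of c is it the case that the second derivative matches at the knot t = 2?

p_0''(t) = -14 - 16·(t - 1), so p_0''(2) = -30. On the right, p_1''(2) = 2c, so c = -15.

-15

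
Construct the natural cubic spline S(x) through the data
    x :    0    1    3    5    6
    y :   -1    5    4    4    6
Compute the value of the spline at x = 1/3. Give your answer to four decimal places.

Write M_i for S''(x_i). With h_i = 1, 2, 2, 1 and divided differences Δ_i = 6, -1/2, 0, 2, the continuity of S' gives the tridiagonal system
  1·M_0 + 6·M_1 + 2·M_2 = 6(Δ_1 - Δ_0) = -39
  2·M_1 + 8·M_2 + 2·M_3 = 6(Δ_2 - Δ_1) = 3
  2·M_2 + 6·M_3 + 1·M_4 = 6(Δ_3 - Δ_2) = 12
Natural end conditions: M_0 = M_4 = 0.
Forward elimination and back-substitution give M_0 = 0, M_1 = -71/10, M_2 = 9/5, M_3 = 7/5, M_4 = 0.
On [0, 1], S(x) = -1 + 431/60·x + 0·x² - 71/60·x³.
With x = 1/3: S(1/3) = 547/405.

1.3506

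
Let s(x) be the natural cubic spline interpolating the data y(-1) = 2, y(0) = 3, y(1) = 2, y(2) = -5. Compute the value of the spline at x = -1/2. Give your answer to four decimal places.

2.5500

Put M_i = s'' at the i-th knot. Here h = (1, 1, 1) and Δ = (1, -1, -7), so the interior equations h_(i-1)·M_(i-1) + 2(h_(i-1)+h_i)·M_i + h_i·M_(i+1) = 6(Δ_i − Δ_(i-1)) read
  1·M_0 + 4·M_1 + 1·M_2 = 6(Δ_1 - Δ_0) = -12
  1·M_1 + 4·M_2 + 1·M_3 = 6(Δ_2 - Δ_1) = -36
Natural end conditions: M_0 = M_3 = 0.
Hence M_0 = 0, M_1 = -4/5, M_2 = -44/5, M_3 = 0.
On [-1, 0], s(x) = 2 + 17/15·(x + 1) + 0·(x + 1)² - 2/15·(x + 1)³.
With (x + 1) = 1/2: s(-1/2) = 51/20.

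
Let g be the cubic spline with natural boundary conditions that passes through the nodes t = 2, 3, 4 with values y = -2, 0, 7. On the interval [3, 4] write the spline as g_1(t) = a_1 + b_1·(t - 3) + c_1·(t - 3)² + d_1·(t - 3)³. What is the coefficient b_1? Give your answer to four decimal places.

4.5000

Let σ_i = g''(x_i). Step sizes h_i = 1, 1; slopes of the chords Δ_i = (y_(i+1) - y_i)/h_i = 2, 7.
  1·σ_0 + 4·σ_1 + 1·σ_2 = 6(Δ_1 - Δ_0) = 30
Natural end conditions: σ_0 = σ_2 = 0.
Solving the tridiagonal system: σ_0 = 0, σ_1 = 15/2, σ_2 = 0.
On [3, 4], with g_1(t) = a_1 + b_1·(t - 3) + c_1·(t - 3)² + d_1·(t - 3)³: c_1 = σ_1/2 = 15/4, d_1 = (σ_2 - σ_1)/(6h_1) = -5/4, b_1 = Δ_1 - h_1(2σ_1 + σ_2)/6 = 9/2.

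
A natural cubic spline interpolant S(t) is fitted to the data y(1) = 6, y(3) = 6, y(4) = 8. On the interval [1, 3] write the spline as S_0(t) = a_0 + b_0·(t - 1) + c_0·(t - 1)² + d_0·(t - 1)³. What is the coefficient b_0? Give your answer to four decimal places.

Put m_i = S'' at the i-th knot. Here h = (2, 1) and Δ = (0, 2), so the interior equations h_(i-1)·m_(i-1) + 2(h_(i-1)+h_i)·m_i + h_i·m_(i+1) = 6(Δ_i − Δ_(i-1)) read
  2·m_0 + 6·m_1 + 1·m_2 = 6(Δ_1 - Δ_0) = 12
Natural end conditions: m_0 = m_2 = 0.
Solving the tridiagonal system: m_0 = 0, m_1 = 2, m_2 = 0.
On [1, 3], with S_0(t) = a_0 + b_0·(t - 1) + c_0·(t - 1)² + d_0·(t - 1)³: c_0 = m_0/2 = 0, d_0 = (m_1 - m_0)/(6h_0) = 1/6, b_0 = Δ_0 - h_0(2m_0 + m_1)/6 = -2/3.

-0.6667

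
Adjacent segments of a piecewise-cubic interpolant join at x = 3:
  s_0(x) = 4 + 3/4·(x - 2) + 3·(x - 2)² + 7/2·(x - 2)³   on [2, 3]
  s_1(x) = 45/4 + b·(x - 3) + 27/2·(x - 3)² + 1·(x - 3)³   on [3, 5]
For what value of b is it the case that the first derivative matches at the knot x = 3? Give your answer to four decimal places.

s_0'(x) = 3/4 + 6·(x - 2) + 21/2·(x - 2)², so s_0'(3) = 69/4. On the right, s_1'(3) = b, so b = 69/4.

17.2500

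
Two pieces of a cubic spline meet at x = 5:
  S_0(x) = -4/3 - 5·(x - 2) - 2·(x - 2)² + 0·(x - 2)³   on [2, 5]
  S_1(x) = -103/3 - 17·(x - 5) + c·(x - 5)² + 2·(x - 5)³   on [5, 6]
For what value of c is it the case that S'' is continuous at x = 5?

S_0''(x) = -4 + 0·(x - 2), so S_0''(5) = -4. On the right, S_1''(5) = 2c, so c = -2.

-2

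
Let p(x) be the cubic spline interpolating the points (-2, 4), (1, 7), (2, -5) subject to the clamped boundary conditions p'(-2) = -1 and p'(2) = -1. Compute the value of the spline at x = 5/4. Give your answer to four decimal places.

With M_i denoting the second derivative at x_i, h_i = 3, 1, and Δ_i = (y_(i+1) − y_i)/h_i = 1, -12:
  3·M_0 + 8·M_1 + 1·M_2 = 6(Δ_1 - Δ_0) = -78
Clamped end conditions give two more equations: 2h_0·M_0 + h_0·M_1 = 6(Δ_0 - p'(-2)) = 12 and h_1·M_1 + 2h_1·M_2 = 6(p'(2) - Δ_1) = 66.
Hence M_0 = 47/4, M_1 = -39/2, M_2 = 171/4.
On [1, 2], p(x) = 7 - 101/8·(x - 1) - 39/4·(x - 1)² + 83/8·(x - 1)³.
With (x - 1) = 1/4: p(5/4) = 1739/512.

3.3965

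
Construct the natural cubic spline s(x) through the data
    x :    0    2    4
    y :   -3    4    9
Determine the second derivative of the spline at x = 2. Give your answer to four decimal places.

With σ_i denoting the second derivative at x_i, h_i = 2, 2, and Δ_i = (y_(i+1) − y_i)/h_i = 7/2, 5/2:
  2·σ_0 + 8·σ_1 + 2·σ_2 = 6(Δ_1 - Δ_0) = -6
Natural end conditions: σ_0 = σ_2 = 0.
Solving the tridiagonal system: σ_0 = 0, σ_1 = -3/4, σ_2 = 0.

-0.7500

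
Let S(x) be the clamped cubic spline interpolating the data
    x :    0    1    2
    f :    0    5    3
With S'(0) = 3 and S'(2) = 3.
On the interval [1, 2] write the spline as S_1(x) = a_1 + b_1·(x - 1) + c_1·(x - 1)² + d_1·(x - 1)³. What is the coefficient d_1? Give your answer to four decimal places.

Write M_i for S''(x_i). With h_i = 1, 1 and divided differences Δ_i = 5, -2, the continuity of S' gives the tridiagonal system
  1·M_0 + 4·M_1 + 1·M_2 = 6(Δ_1 - Δ_0) = -42
Clamped end conditions give two more equations: 2h_0·M_0 + h_0·M_1 = 6(Δ_0 - S'(0)) = 12 and h_1·M_1 + 2h_1·M_2 = 6(S'(2) - Δ_1) = 30.
Forward elimination and back-substitution give M_0 = 33/2, M_1 = -21, M_2 = 51/2.
On [1, 2], with S_1(x) = a_1 + b_1·(x - 1) + c_1·(x - 1)² + d_1·(x - 1)³: c_1 = M_1/2 = -21/2, d_1 = (M_2 - M_1)/(6h_1) = 31/4, b_1 = Δ_1 - h_1(2M_1 + M_2)/6 = 3/4.

7.7500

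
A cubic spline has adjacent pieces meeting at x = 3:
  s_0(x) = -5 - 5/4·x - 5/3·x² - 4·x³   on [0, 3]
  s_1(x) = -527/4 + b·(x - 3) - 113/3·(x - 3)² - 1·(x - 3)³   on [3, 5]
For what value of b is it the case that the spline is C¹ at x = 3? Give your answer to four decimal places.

s_0'(x) = -5/4 - 10/3·x - 12·x², so s_0'(3) = -477/4. On the right, s_1'(3) = b, so b = -477/4.

-119.2500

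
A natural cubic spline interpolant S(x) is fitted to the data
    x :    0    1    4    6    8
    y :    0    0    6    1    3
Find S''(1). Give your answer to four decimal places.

3.1455

Let M_i = S''(x_i). Step sizes h_i = 1, 3, 2, 2; slopes of the chords Δ_i = (y_(i+1) - y_i)/h_i = 0, 2, -5/2, 1.
  1·M_0 + 8·M_1 + 3·M_2 = 6(Δ_1 - Δ_0) = 12
  3·M_1 + 10·M_2 + 2·M_3 = 6(Δ_2 - Δ_1) = -27
  2·M_2 + 8·M_3 + 2·M_4 = 6(Δ_3 - Δ_2) = 21
Natural end conditions: M_0 = M_4 = 0.
Solving the tridiagonal system: M_0 = 0, M_1 = 843/268, M_2 = -294/67, M_3 = 1995/536, M_4 = 0.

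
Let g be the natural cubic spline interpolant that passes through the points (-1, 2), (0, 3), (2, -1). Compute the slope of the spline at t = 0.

0

Write m_i for g''(x_i). With h_i = 1, 2 and divided differences Δ_i = 1, -2, the continuity of g' gives the tridiagonal system
  1·m_0 + 6·m_1 + 2·m_2 = 6(Δ_1 - Δ_0) = -18
Natural end conditions: m_0 = m_2 = 0.
Solving: m_0 = 0, m_1 = -3, m_2 = 0.
On [0, 2], g'(t) = b_1 + 2c_1·t + 3d_1·t² with b_1 = Δ_1 - h_1(2m_1 + m_2)/6 = 0, c_1 = m_1/2 = -3/2, d_1 = (m_2 - m_1)/(6h_1) = 1/4. So g'(0) = 0.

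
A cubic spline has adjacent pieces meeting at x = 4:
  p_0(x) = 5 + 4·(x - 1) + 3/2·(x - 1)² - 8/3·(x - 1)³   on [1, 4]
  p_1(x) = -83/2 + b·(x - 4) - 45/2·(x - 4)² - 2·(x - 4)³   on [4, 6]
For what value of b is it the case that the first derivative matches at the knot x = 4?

p_0'(x) = 4 + 3·(x - 1) - 8·(x - 1)², so p_0'(4) = -59. On the right, p_1'(4) = b, so b = -59.

-59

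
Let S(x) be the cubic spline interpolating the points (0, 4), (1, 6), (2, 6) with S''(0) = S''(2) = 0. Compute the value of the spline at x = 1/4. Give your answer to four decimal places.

4.6172

Put σ_i = S'' at the i-th knot. Here h = (1, 1) and Δ = (2, 0), so the interior equations h_(i-1)·σ_(i-1) + 2(h_(i-1)+h_i)·σ_i + h_i·σ_(i+1) = 6(Δ_i − Δ_(i-1)) read
  1·σ_0 + 4·σ_1 + 1·σ_2 = 6(Δ_1 - Δ_0) = -12
Natural end conditions: σ_0 = σ_2 = 0.
Solving the tridiagonal system: σ_0 = 0, σ_1 = -3, σ_2 = 0.
On [0, 1], S(x) = 4 + 5/2·x + 0·x² - 1/2·x³.
With x = 1/4: S(1/4) = 591/128.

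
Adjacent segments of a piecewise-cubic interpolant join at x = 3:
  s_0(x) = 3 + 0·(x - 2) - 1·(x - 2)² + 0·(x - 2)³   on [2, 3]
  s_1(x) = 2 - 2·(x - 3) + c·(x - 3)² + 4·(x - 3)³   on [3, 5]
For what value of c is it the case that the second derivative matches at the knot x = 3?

-1

s_0''(x) = -2 + 0·(x - 2), so s_0''(3) = -2. On the right, s_1''(3) = 2c, so c = -1.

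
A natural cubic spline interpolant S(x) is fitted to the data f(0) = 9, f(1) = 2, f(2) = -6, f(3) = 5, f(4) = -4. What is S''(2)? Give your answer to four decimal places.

Put m_i = S'' at the i-th knot. Here h = (1, 1, 1, 1) and Δ = (-7, -8, 11, -9), so the interior equations h_(i-1)·m_(i-1) + 2(h_(i-1)+h_i)·m_i + h_i·m_(i+1) = 6(Δ_i − Δ_(i-1)) read
  1·m_0 + 4·m_1 + 1·m_2 = 6(Δ_1 - Δ_0) = -6
  1·m_1 + 4·m_2 + 1·m_3 = 6(Δ_2 - Δ_1) = 114
  1·m_2 + 4·m_3 + 1·m_4 = 6(Δ_3 - Δ_2) = -120
Natural end conditions: m_0 = m_4 = 0.
Solving: m_0 = 0, m_1 = -333/28, m_2 = 291/7, m_3 = -1131/28, m_4 = 0.

41.5714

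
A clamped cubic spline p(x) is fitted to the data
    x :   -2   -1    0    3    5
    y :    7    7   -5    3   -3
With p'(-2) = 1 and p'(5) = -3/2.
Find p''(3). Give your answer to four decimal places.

-10.2624

Put σ_i = p'' at the i-th knot. Here h = (1, 1, 3, 2) and Δ = (0, -12, 8/3, -3), so the interior equations h_(i-1)·σ_(i-1) + 2(h_(i-1)+h_i)·σ_i + h_i·σ_(i+1) = 6(Δ_i − Δ_(i-1)) read
  1·σ_0 + 4·σ_1 + 1·σ_2 = 6(Δ_1 - Δ_0) = -72
  1·σ_1 + 8·σ_2 + 3·σ_3 = 6(Δ_2 - Δ_1) = 88
  3·σ_2 + 10·σ_3 + 2·σ_4 = 6(Δ_3 - Δ_2) = -34
Clamped end conditions give two more equations: 2h_0·σ_0 + h_0·σ_1 = 6(Δ_0 - p'(-2)) = -6 and h_3·σ_3 + 2h_3·σ_4 = 6(p'(5) - Δ_3) = 9.
Solving: σ_0 = 2657/282, σ_1 = -3503/141, σ_2 = 5063/282, σ_3 = -1447/141, σ_4 = 4163/564.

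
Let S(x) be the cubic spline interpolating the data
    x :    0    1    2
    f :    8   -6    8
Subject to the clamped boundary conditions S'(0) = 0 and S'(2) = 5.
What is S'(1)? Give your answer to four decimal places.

-1.2500

Put M_i = S'' at the i-th knot. Here h = (1, 1) and Δ = (-14, 14), so the interior equations h_(i-1)·M_(i-1) + 2(h_(i-1)+h_i)·M_i + h_i·M_(i+1) = 6(Δ_i − Δ_(i-1)) read
  1·M_0 + 4·M_1 + 1·M_2 = 6(Δ_1 - Δ_0) = 168
Clamped end conditions give two more equations: 2h_0·M_0 + h_0·M_1 = 6(Δ_0 - S'(0)) = -84 and h_1·M_1 + 2h_1·M_2 = 6(S'(2) - Δ_1) = -54.
Hence M_0 = -163/2, M_1 = 79, M_2 = -133/2.
On [1, 2], S'(x) = b_1 + 2c_1·(x - 1) + 3d_1·(x - 1)² with b_1 = Δ_1 - h_1(2M_1 + M_2)/6 = -5/4, c_1 = M_1/2 = 79/2, d_1 = (M_2 - M_1)/(6h_1) = -97/4. So S'(1) = -5/4.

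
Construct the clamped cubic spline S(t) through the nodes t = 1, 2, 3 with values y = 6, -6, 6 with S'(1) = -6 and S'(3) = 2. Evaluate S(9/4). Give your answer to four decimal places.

With m_i denoting the second derivative at x_i, h_i = 1, 1, and Δ_i = (y_(i+1) − y_i)/h_i = -12, 12:
  1·m_0 + 4·m_1 + 1·m_2 = 6(Δ_1 - Δ_0) = 144
Clamped end conditions give two more equations: 2h_0·m_0 + h_0·m_1 = 6(Δ_0 - S'(1)) = -36 and h_1·m_1 + 2h_1·m_2 = 6(S'(3) - Δ_1) = -60.
Solving the tridiagonal system: m_0 = -50, m_1 = 64, m_2 = -62.
On [2, 3], S(t) = -6 + 1·(t - 2) + 32·(t - 2)² - 21·(t - 2)³.
With (t - 2) = 1/4: S(9/4) = -261/64.

-4.0781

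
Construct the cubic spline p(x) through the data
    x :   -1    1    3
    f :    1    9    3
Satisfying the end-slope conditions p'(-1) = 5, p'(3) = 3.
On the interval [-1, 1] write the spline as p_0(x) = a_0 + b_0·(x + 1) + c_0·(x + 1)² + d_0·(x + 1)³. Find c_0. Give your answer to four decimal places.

1.6250

Write σ_i for p''(x_i). With h_i = 2, 2 and divided differences Δ_i = 4, -3, the continuity of p' gives the tridiagonal system
  2·σ_0 + 8·σ_1 + 2·σ_2 = 6(Δ_1 - Δ_0) = -42
Clamped end conditions give two more equations: 2h_0·σ_0 + h_0·σ_1 = 6(Δ_0 - p'(-1)) = -6 and h_1·σ_1 + 2h_1·σ_2 = 6(p'(3) - Δ_1) = 36.
Hence σ_0 = 13/4, σ_1 = -19/2, σ_2 = 55/4.
On [-1, 1], with p_0(x) = a_0 + b_0·(x + 1) + c_0·(x + 1)² + d_0·(x + 1)³: c_0 = σ_0/2 = 13/8, d_0 = (σ_1 - σ_0)/(6h_0) = -17/16, b_0 = Δ_0 - h_0(2σ_0 + σ_1)/6 = 5.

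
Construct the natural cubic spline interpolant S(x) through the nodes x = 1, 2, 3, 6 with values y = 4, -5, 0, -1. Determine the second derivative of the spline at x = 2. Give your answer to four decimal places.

With σ_i denoting the second derivative at x_i, h_i = 1, 1, 3, and Δ_i = (y_(i+1) − y_i)/h_i = -9, 5, -1/3:
  1·σ_0 + 4·σ_1 + 1·σ_2 = 6(Δ_1 - Δ_0) = 84
  1·σ_1 + 8·σ_2 + 3·σ_3 = 6(Δ_2 - Δ_1) = -32
Natural end conditions: σ_0 = σ_3 = 0.
Solving: σ_0 = 0, σ_1 = 704/31, σ_2 = -212/31, σ_3 = 0.

22.7097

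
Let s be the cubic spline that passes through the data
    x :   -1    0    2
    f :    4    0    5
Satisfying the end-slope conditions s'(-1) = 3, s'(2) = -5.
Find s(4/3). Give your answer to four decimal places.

Let M_i = s''(x_i). Step sizes h_i = 1, 2; slopes of the chords Δ_i = (y_(i+1) - y_i)/h_i = -4, 5/2.
  1·M_0 + 6·M_1 + 2·M_2 = 6(Δ_1 - Δ_0) = 39
Clamped end conditions give two more equations: 2h_0·M_0 + h_0·M_1 = 6(Δ_0 - s'(-1)) = -42 and h_1·M_1 + 2h_1·M_2 = 6(s'(2) - Δ_1) = -45.
Solving: M_0 = -181/6, M_1 = 55/3, M_2 = -245/12.
On [0, 2], s(x) = 0 - 35/12·x + 55/6·x² - 155/48·x³.
With x = 4/3: s(4/3) = 385/81.

4.7531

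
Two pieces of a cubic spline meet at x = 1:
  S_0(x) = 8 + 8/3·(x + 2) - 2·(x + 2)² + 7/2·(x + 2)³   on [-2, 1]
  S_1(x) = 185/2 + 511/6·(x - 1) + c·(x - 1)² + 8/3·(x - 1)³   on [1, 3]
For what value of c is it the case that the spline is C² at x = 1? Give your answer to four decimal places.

29.5000

S_0''(x) = -4 + 21·(x + 2), so S_0''(1) = 59. On the right, S_1''(1) = 2c, so c = 59/2.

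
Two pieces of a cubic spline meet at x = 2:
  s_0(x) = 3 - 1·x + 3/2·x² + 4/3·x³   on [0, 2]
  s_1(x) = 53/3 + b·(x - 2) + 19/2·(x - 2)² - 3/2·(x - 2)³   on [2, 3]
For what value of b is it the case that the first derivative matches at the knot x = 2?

s_0'(x) = -1 + 3·x + 4·x², so s_0'(2) = 21. On the right, s_1'(2) = b, so b = 21.

21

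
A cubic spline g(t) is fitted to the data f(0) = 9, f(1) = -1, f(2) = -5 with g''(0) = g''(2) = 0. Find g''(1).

9

Put σ_i = g'' at the i-th knot. Here h = (1, 1) and Δ = (-10, -4), so the interior equations h_(i-1)·σ_(i-1) + 2(h_(i-1)+h_i)·σ_i + h_i·σ_(i+1) = 6(Δ_i − Δ_(i-1)) read
  1·σ_0 + 4·σ_1 + 1·σ_2 = 6(Δ_1 - Δ_0) = 36
Natural end conditions: σ_0 = σ_2 = 0.
Solving the tridiagonal system: σ_0 = 0, σ_1 = 9, σ_2 = 0.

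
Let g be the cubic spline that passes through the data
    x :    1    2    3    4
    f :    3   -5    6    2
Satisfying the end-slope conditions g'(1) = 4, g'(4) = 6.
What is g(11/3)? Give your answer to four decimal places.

2.4198

Put M_i = g'' at the i-th knot. Here h = (1, 1, 1) and Δ = (-8, 11, -4), so the interior equations h_(i-1)·M_(i-1) + 2(h_(i-1)+h_i)·M_i + h_i·M_(i+1) = 6(Δ_i − Δ_(i-1)) read
  1·M_0 + 4·M_1 + 1·M_2 = 6(Δ_1 - Δ_0) = 114
  1·M_1 + 4·M_2 + 1·M_3 = 6(Δ_2 - Δ_1) = -90
Clamped end conditions give two more equations: 2h_0·M_0 + h_0·M_1 = 6(Δ_0 - g'(1)) = -72 and h_2·M_2 + 2h_2·M_3 = 6(g'(4) - Δ_2) = 60.
Forward elimination and back-substitution give M_0 = -194/3, M_1 = 172/3, M_2 = -152/3, M_3 = 166/3.
On [3, 4], g(x) = 6 + 11/3·(x - 3) - 76/3·(x - 3)² + 53/3·(x - 3)³.
With (x - 3) = 2/3: g(11/3) = 196/81.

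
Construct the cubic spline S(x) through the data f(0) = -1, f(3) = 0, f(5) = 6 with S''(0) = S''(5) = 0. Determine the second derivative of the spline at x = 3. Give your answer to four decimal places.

1.6000

Let M_i = S''(x_i). Step sizes h_i = 3, 2; slopes of the chords Δ_i = (y_(i+1) - y_i)/h_i = 1/3, 3.
  3·M_0 + 10·M_1 + 2·M_2 = 6(Δ_1 - Δ_0) = 16
Natural end conditions: M_0 = M_2 = 0.
Solving the tridiagonal system: M_0 = 0, M_1 = 8/5, M_2 = 0.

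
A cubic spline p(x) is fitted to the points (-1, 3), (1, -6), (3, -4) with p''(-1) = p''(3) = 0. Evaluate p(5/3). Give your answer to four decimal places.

With σ_i denoting the second derivative at x_i, h_i = 2, 2, and Δ_i = (y_(i+1) − y_i)/h_i = -9/2, 1:
  2·σ_0 + 8·σ_1 + 2·σ_2 = 6(Δ_1 - Δ_0) = 33
Natural end conditions: σ_0 = σ_2 = 0.
Solving: σ_0 = 0, σ_1 = 33/8, σ_2 = 0.
On [1, 3], p(x) = -6 - 7/4·(x - 1) + 33/16·(x - 1)² - 11/32·(x - 1)³.
With (x - 1) = 2/3: p(5/3) = -343/54.

-6.3519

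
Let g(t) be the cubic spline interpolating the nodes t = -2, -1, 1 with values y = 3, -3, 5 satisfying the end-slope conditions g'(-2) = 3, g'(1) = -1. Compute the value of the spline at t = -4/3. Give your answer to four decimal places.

Put m_i = g'' at the i-th knot. Here h = (1, 2) and Δ = (-6, 4), so the interior equations h_(i-1)·m_(i-1) + 2(h_(i-1)+h_i)·m_i + h_i·m_(i+1) = 6(Δ_i − Δ_(i-1)) read
  1·m_0 + 6·m_1 + 2·m_2 = 6(Δ_1 - Δ_0) = 60
Clamped end conditions give two more equations: 2h_0·m_0 + h_0·m_1 = 6(Δ_0 - g'(-2)) = -54 and h_1·m_1 + 2h_1·m_2 = 6(g'(1) - Δ_1) = -30.
Solving the tridiagonal system: m_0 = -115/3, m_1 = 68/3, m_2 = -113/6.
On [-2, -1], g(t) = 3 + 3·(t + 2) - 115/6·(t + 2)² + 61/6·(t + 2)³.
With (t + 2) = 2/3: g(-4/3) = -41/81.

-0.5062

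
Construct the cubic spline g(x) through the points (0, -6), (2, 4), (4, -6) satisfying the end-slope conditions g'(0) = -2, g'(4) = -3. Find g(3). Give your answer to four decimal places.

0.0625

Put σ_i = g'' at the i-th knot. Here h = (2, 2) and Δ = (5, -5), so the interior equations h_(i-1)·σ_(i-1) + 2(h_(i-1)+h_i)·σ_i + h_i·σ_(i+1) = 6(Δ_i − Δ_(i-1)) read
  2·σ_0 + 8·σ_1 + 2·σ_2 = 6(Δ_1 - Δ_0) = -60
Clamped end conditions give two more equations: 2h_0·σ_0 + h_0·σ_1 = 6(Δ_0 - g'(0)) = 42 and h_1·σ_1 + 2h_1·σ_2 = 6(g'(4) - Δ_1) = 12.
Solving the tridiagonal system: σ_0 = 71/4, σ_1 = -29/2, σ_2 = 41/4.
On [2, 4], g(x) = 4 + 5/4·(x - 2) - 29/4·(x - 2)² + 33/16·(x - 2)³.
With (x - 2) = 1: g(3) = 1/16.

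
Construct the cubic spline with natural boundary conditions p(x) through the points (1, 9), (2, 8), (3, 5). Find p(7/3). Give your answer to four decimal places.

Let M_i = p''(x_i). Step sizes h_i = 1, 1; slopes of the chords Δ_i = (y_(i+1) - y_i)/h_i = -1, -3.
  1·M_0 + 4·M_1 + 1·M_2 = 6(Δ_1 - Δ_0) = -12
Natural end conditions: M_0 = M_2 = 0.
Forward elimination and back-substitution give M_0 = 0, M_1 = -3, M_2 = 0.
On [2, 3], p(x) = 8 - 2·(x - 2) - 3/2·(x - 2)² + 1/2·(x - 2)³.
With (x - 2) = 1/3: p(7/3) = 194/27.

7.1852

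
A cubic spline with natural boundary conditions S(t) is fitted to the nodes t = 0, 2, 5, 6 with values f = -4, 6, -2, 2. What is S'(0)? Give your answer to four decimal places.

7.2911

Write M_i for S''(x_i). With h_i = 2, 3, 1 and divided differences Δ_i = 5, -8/3, 4, the continuity of S' gives the tridiagonal system
  2·M_0 + 10·M_1 + 3·M_2 = 6(Δ_1 - Δ_0) = -46
  3·M_1 + 8·M_2 + 1·M_3 = 6(Δ_2 - Δ_1) = 40
Natural end conditions: M_0 = M_3 = 0.
Solving the tridiagonal system: M_0 = 0, M_1 = -488/71, M_2 = 538/71, M_3 = 0.
On [0, 2], S'(t) = b_0 + 2c_0·t + 3d_0·t² with b_0 = Δ_0 - h_0(2M_0 + M_1)/6 = 1553/213, c_0 = M_0/2 = 0, d_0 = (M_1 - M_0)/(6h_0) = -122/213. So S'(0) = 1553/213.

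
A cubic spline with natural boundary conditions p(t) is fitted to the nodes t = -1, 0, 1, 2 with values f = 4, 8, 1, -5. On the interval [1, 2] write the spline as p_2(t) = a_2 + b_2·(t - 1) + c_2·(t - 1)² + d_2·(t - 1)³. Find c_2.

With M_i denoting the second derivative at x_i, h_i = 1, 1, 1, and Δ_i = (y_(i+1) − y_i)/h_i = 4, -7, -6:
  1·M_0 + 4·M_1 + 1·M_2 = 6(Δ_1 - Δ_0) = -66
  1·M_1 + 4·M_2 + 1·M_3 = 6(Δ_2 - Δ_1) = 6
Natural end conditions: M_0 = M_3 = 0.
Solving the tridiagonal system: M_0 = 0, M_1 = -18, M_2 = 6, M_3 = 0.
On [1, 2], with p_2(t) = a_2 + b_2·(t - 1) + c_2·(t - 1)² + d_2·(t - 1)³: c_2 = M_2/2 = 3, d_2 = (M_3 - M_2)/(6h_2) = -1, b_2 = Δ_2 - h_2(2M_2 + M_3)/6 = -8.

3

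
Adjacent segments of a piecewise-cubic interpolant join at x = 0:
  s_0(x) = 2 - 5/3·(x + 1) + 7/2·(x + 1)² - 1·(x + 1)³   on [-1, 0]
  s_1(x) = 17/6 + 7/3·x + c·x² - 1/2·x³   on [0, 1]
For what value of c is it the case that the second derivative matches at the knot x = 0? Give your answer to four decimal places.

s_0''(x) = 7 - 6·(x + 1), so s_0''(0) = 1. On the right, s_1''(0) = 2c, so c = 1/2.

0.5000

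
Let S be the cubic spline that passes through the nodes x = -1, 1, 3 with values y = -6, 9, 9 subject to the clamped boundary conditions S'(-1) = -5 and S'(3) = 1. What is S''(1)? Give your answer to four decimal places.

-14.2500

Let M_i = S''(x_i). Step sizes h_i = 2, 2; slopes of the chords Δ_i = (y_(i+1) - y_i)/h_i = 15/2, 0.
  2·M_0 + 8·M_1 + 2·M_2 = 6(Δ_1 - Δ_0) = -45
Clamped end conditions give two more equations: 2h_0·M_0 + h_0·M_1 = 6(Δ_0 - S'(-1)) = 75 and h_1·M_1 + 2h_1·M_2 = 6(S'(3) - Δ_1) = 6.
Hence M_0 = 207/8, M_1 = -57/4, M_2 = 69/8.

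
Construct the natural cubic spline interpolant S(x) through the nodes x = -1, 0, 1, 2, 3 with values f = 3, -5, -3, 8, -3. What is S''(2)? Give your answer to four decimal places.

With m_i denoting the second derivative at x_i, h_i = 1, 1, 1, 1, and Δ_i = (y_(i+1) − y_i)/h_i = -8, 2, 11, -11:
  1·m_0 + 4·m_1 + 1·m_2 = 6(Δ_1 - Δ_0) = 60
  1·m_1 + 4·m_2 + 1·m_3 = 6(Δ_2 - Δ_1) = 54
  1·m_2 + 4·m_3 + 1·m_4 = 6(Δ_3 - Δ_2) = -132
Natural end conditions: m_0 = m_4 = 0.
Forward elimination and back-substitution give m_0 = 0, m_1 = 69/7, m_2 = 144/7, m_3 = -267/7, m_4 = 0.

-38.1429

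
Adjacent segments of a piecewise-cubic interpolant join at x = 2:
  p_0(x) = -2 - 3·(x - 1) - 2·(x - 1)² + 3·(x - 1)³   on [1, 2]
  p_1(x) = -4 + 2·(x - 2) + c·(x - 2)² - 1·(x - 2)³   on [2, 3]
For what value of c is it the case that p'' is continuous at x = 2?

p_0''(x) = -4 + 18·(x - 1), so p_0''(2) = 14. On the right, p_1''(2) = 2c, so c = 7.

7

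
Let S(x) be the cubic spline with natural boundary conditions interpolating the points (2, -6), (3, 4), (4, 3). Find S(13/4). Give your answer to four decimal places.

4.6523

Write M_i for S''(x_i). With h_i = 1, 1 and divided differences Δ_i = 10, -1, the continuity of S' gives the tridiagonal system
  1·M_0 + 4·M_1 + 1·M_2 = 6(Δ_1 - Δ_0) = -66
Natural end conditions: M_0 = M_2 = 0.
Solving the tridiagonal system: M_0 = 0, M_1 = -33/2, M_2 = 0.
On [3, 4], S(x) = 4 + 9/2·(x - 3) - 33/4·(x - 3)² + 11/4·(x - 3)³.
With (x - 3) = 1/4: S(13/4) = 1191/256.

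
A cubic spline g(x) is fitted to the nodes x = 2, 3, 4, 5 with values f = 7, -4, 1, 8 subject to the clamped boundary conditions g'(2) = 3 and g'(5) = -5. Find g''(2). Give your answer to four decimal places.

With m_i denoting the second derivative at x_i, h_i = 1, 1, 1, and Δ_i = (y_(i+1) − y_i)/h_i = -11, 5, 7:
  1·m_0 + 4·m_1 + 1·m_2 = 6(Δ_1 - Δ_0) = 96
  1·m_1 + 4·m_2 + 1·m_3 = 6(Δ_2 - Δ_1) = 12
Clamped end conditions give two more equations: 2h_0·m_0 + h_0·m_1 = 6(Δ_0 - g'(2)) = -84 and h_2·m_2 + 2h_2·m_3 = 6(g'(5) - Δ_2) = -72.
Solving the tridiagonal system: m_0 = -184/3, m_1 = 116/3, m_2 = 8/3, m_3 = -112/3.

-61.3333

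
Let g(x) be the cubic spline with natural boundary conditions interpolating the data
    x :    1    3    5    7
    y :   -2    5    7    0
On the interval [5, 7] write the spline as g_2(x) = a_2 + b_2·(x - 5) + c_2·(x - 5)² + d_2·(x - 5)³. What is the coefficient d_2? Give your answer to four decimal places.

With σ_i denoting the second derivative at x_i, h_i = 2, 2, 2, and Δ_i = (y_(i+1) − y_i)/h_i = 7/2, 1, -7/2:
  2·σ_0 + 8·σ_1 + 2·σ_2 = 6(Δ_1 - Δ_0) = -15
  2·σ_1 + 8·σ_2 + 2·σ_3 = 6(Δ_2 - Δ_1) = -27
Natural end conditions: σ_0 = σ_3 = 0.
Solving the tridiagonal system: σ_0 = 0, σ_1 = -11/10, σ_2 = -31/10, σ_3 = 0.
On [5, 7], with g_2(x) = a_2 + b_2·(x - 5) + c_2·(x - 5)² + d_2·(x - 5)³: c_2 = σ_2/2 = -31/20, d_2 = (σ_3 - σ_2)/(6h_2) = 31/120, b_2 = Δ_2 - h_2(2σ_2 + σ_3)/6 = -43/30.

0.2583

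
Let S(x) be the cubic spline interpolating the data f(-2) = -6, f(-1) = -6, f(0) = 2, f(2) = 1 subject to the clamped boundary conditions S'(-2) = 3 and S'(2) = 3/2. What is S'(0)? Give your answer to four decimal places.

6.2727

Put m_i = S'' at the i-th knot. Here h = (1, 1, 2) and Δ = (0, 8, -1/2), so the interior equations h_(i-1)·m_(i-1) + 2(h_(i-1)+h_i)·m_i + h_i·m_(i+1) = 6(Δ_i − Δ_(i-1)) read
  1·m_0 + 4·m_1 + 1·m_2 = 6(Δ_1 - Δ_0) = 48
  1·m_1 + 6·m_2 + 2·m_3 = 6(Δ_2 - Δ_1) = -51
Clamped end conditions give two more equations: 2h_0·m_0 + h_0·m_1 = 6(Δ_0 - S'(-2)) = -18 and h_2·m_2 + 2h_2·m_3 = 6(S'(2) - Δ_2) = 12.
Solving the tridiagonal system: m_0 = -213/11, m_1 = 228/11, m_2 = -171/11, m_3 = 237/22.
On [0, 2], S'(x) = b_2 + 2c_2·x + 3d_2·x² with b_2 = Δ_2 - h_2(2m_2 + m_3)/6 = 69/11, c_2 = m_2/2 = -171/22, d_2 = (m_3 - m_2)/(6h_2) = 193/88. So S'(0) = 69/11.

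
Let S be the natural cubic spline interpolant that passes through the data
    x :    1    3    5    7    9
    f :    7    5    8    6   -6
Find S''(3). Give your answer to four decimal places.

2.2768

With σ_i denoting the second derivative at x_i, h_i = 2, 2, 2, 2, and Δ_i = (y_(i+1) − y_i)/h_i = -1, 3/2, -1, -6:
  2·σ_0 + 8·σ_1 + 2·σ_2 = 6(Δ_1 - Δ_0) = 15
  2·σ_1 + 8·σ_2 + 2·σ_3 = 6(Δ_2 - Δ_1) = -15
  2·σ_2 + 8·σ_3 + 2·σ_4 = 6(Δ_3 - Δ_2) = -30
Natural end conditions: σ_0 = σ_4 = 0.
Hence σ_0 = 0, σ_1 = 255/112, σ_2 = -45/28, σ_3 = -375/112, σ_4 = 0.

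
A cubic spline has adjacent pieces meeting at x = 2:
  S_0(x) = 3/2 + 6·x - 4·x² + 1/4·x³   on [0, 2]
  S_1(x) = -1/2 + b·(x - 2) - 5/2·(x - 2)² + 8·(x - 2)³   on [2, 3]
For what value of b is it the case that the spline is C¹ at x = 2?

S_0'(x) = 6 - 8·x + 3/4·x², so S_0'(2) = -7. On the right, S_1'(2) = b, so b = -7.

-7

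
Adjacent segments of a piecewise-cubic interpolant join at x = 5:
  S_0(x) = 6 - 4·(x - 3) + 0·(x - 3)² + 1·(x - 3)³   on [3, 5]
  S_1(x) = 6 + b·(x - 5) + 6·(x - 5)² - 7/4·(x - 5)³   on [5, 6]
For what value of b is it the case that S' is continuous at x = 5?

8

S_0'(x) = -4 + 0·(x - 3) + 3·(x - 3)², so S_0'(5) = 8. On the right, S_1'(5) = b, so b = 8.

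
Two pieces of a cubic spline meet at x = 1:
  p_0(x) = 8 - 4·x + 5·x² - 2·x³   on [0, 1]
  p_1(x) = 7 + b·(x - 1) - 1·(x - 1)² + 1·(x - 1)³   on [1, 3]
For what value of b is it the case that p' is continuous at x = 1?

0

p_0'(x) = -4 + 10·x - 6·x², so p_0'(1) = 0. On the right, p_1'(1) = b, so b = 0.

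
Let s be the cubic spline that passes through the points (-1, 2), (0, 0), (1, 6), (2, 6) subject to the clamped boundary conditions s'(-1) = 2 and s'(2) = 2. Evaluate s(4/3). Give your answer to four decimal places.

6.3852

Let M_i = s''(x_i). Step sizes h_i = 1, 1, 1; slopes of the chords Δ_i = (y_(i+1) - y_i)/h_i = -2, 6, 0.
  1·M_0 + 4·M_1 + 1·M_2 = 6(Δ_1 - Δ_0) = 48
  1·M_1 + 4·M_2 + 1·M_3 = 6(Δ_2 - Δ_1) = -36
Clamped end conditions give two more equations: 2h_0·M_0 + h_0·M_1 = 6(Δ_0 - s'(-1)) = -24 and h_2·M_2 + 2h_2·M_3 = 6(s'(2) - Δ_2) = 12.
Hence M_0 = -116/5, M_1 = 112/5, M_2 = -92/5, M_3 = 76/5.
On [1, 2], s(x) = 6 + 18/5·(x - 1) - 46/5·(x - 1)² + 28/5·(x - 1)³.
With (x - 1) = 1/3: s(4/3) = 862/135.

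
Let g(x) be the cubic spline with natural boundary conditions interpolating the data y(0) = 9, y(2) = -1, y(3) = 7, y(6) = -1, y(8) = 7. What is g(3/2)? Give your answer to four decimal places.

With σ_i denoting the second derivative at x_i, h_i = 2, 1, 3, 2, and Δ_i = (y_(i+1) − y_i)/h_i = -5, 8, -8/3, 4:
  2·σ_0 + 6·σ_1 + 1·σ_2 = 6(Δ_1 - Δ_0) = 78
  1·σ_1 + 8·σ_2 + 3·σ_3 = 6(Δ_2 - Δ_1) = -64
  3·σ_2 + 10·σ_3 + 2·σ_4 = 6(Δ_3 - Δ_2) = 40
Natural end conditions: σ_0 = σ_4 = 0.
Solving the tridiagonal system: σ_0 = 0, σ_1 = 3149/208, σ_2 = -1335/104, σ_3 = 1633/208, σ_4 = 0.
On [0, 2], g(x) = 9 - 6269/624·x + 0·x² + 3149/2496·x³.
With x = 3/2: g(3/2) = -12059/6656.

-1.8117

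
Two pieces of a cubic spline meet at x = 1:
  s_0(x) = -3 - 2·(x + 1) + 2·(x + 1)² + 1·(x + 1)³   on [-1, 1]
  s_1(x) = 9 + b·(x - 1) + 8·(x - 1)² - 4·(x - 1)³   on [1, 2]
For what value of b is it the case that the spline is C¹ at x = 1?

18

s_0'(x) = -2 + 4·(x + 1) + 3·(x + 1)², so s_0'(1) = 18. On the right, s_1'(1) = b, so b = 18.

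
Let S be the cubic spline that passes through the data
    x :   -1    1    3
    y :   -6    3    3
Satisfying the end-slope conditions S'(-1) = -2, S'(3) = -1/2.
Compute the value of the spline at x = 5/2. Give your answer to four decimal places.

Write m_i for S''(x_i). With h_i = 2, 2 and divided differences Δ_i = 9/2, 0, the continuity of S' gives the tridiagonal system
  2·m_0 + 8·m_1 + 2·m_2 = 6(Δ_1 - Δ_0) = -27
Clamped end conditions give two more equations: 2h_0·m_0 + h_0·m_1 = 6(Δ_0 - S'(-1)) = 39 and h_1·m_1 + 2h_1·m_2 = 6(S'(3) - Δ_1) = -3.
Solving: m_0 = 27/2, m_1 = -15/2, m_2 = 3.
On [1, 3], S(x) = 3 + 4·(x - 1) - 15/4·(x - 1)² + 7/8·(x - 1)³.
With (x - 1) = 3/2: S(5/2) = 225/64.

3.5156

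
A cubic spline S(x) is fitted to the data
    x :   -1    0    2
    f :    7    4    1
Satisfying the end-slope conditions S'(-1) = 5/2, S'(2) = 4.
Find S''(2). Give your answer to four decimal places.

7.2500

Write M_i for S''(x_i). With h_i = 1, 2 and divided differences Δ_i = -3, -3/2, the continuity of S' gives the tridiagonal system
  1·M_0 + 6·M_1 + 2·M_2 = 6(Δ_1 - Δ_0) = 9
Clamped end conditions give two more equations: 2h_0·M_0 + h_0·M_1 = 6(Δ_0 - S'(-1)) = -33 and h_1·M_1 + 2h_1·M_2 = 6(S'(2) - Δ_1) = 33.
Solving: M_0 = -35/2, M_1 = 2, M_2 = 29/4.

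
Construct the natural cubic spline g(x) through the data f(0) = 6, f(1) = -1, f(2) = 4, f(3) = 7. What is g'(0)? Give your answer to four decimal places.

-10.3333

With M_i denoting the second derivative at x_i, h_i = 1, 1, 1, and Δ_i = (y_(i+1) − y_i)/h_i = -7, 5, 3:
  1·M_0 + 4·M_1 + 1·M_2 = 6(Δ_1 - Δ_0) = 72
  1·M_1 + 4·M_2 + 1·M_3 = 6(Δ_2 - Δ_1) = -12
Natural end conditions: M_0 = M_3 = 0.
Solving: M_0 = 0, M_1 = 20, M_2 = -8, M_3 = 0.
On [0, 1], g'(x) = b_0 + 2c_0·x + 3d_0·x² with b_0 = Δ_0 - h_0(2M_0 + M_1)/6 = -31/3, c_0 = M_0/2 = 0, d_0 = (M_1 - M_0)/(6h_0) = 10/3. So g'(0) = -31/3.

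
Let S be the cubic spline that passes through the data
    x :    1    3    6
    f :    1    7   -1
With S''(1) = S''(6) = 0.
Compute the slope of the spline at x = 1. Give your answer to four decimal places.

4.1333

Write M_i for S''(x_i). With h_i = 2, 3 and divided differences Δ_i = 3, -8/3, the continuity of S' gives the tridiagonal system
  2·M_0 + 10·M_1 + 3·M_2 = 6(Δ_1 - Δ_0) = -34
Natural end conditions: M_0 = M_2 = 0.
Hence M_0 = 0, M_1 = -17/5, M_2 = 0.
On [1, 3], S'(x) = b_0 + 2c_0·(x - 1) + 3d_0·(x - 1)² with b_0 = Δ_0 - h_0(2M_0 + M_1)/6 = 62/15, c_0 = M_0/2 = 0, d_0 = (M_1 - M_0)/(6h_0) = -17/60. So S'(1) = 62/15.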